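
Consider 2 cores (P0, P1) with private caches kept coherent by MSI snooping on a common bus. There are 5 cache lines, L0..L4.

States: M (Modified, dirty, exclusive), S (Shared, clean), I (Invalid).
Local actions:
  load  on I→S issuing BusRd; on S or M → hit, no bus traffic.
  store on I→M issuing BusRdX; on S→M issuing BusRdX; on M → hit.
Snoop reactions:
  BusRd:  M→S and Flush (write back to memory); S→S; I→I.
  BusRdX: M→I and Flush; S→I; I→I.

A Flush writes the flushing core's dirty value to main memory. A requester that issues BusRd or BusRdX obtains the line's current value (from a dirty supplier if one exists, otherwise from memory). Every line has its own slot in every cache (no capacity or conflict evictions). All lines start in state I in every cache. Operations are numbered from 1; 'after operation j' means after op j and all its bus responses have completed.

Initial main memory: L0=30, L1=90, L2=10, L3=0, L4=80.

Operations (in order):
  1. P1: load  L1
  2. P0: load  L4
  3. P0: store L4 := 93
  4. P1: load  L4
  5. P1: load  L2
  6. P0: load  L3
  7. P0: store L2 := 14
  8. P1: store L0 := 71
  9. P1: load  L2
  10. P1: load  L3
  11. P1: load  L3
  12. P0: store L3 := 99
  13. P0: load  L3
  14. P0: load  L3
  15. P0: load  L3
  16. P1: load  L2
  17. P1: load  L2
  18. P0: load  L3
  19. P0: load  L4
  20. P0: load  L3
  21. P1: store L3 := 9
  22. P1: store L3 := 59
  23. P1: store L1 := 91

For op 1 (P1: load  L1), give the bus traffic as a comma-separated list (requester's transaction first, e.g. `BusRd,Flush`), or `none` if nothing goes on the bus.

bus = BusRd

step 1: P1: load  L1  ⟶  IS  (L1)  txn=BusRd  M[L1]=90
step 2: P0: load  L4  ⟶  SI  (L4)  txn=BusRd  M[L4]=80
step 3: P0: store L4 := 93  ⟶  MI  (L4)  txn=BusRdX  M[L4]=80
step 4: P1: load  L4  ⟶  SS  (L4)  txn=BusRd+Flush  M[L4]=93
step 5: P1: load  L2  ⟶  IS  (L2)  txn=BusRd  M[L2]=10
step 6: P0: load  L3  ⟶  SI  (L3)  txn=BusRd  M[L3]=0
step 7: P0: store L2 := 14  ⟶  MI  (L2)  txn=BusRdX  M[L2]=10
step 8: P1: store L0 := 71  ⟶  IM  (L0)  txn=BusRdX  M[L0]=30
step 9: P1: load  L2  ⟶  SS  (L2)  txn=BusRd+Flush  M[L2]=14
step 10: P1: load  L3  ⟶  SS  (L3)  txn=BusRd  M[L3]=0
step 11: P1: load  L3  ⟶  SS  (L3)  txn=∅  M[L3]=0
step 12: P0: store L3 := 99  ⟶  MI  (L3)  txn=BusRdX  M[L3]=0
step 13: P0: load  L3  ⟶  MI  (L3)  txn=∅  M[L3]=0
step 14: P0: load  L3  ⟶  MI  (L3)  txn=∅  M[L3]=0
step 15: P0: load  L3  ⟶  MI  (L3)  txn=∅  M[L3]=0
step 16: P1: load  L2  ⟶  SS  (L2)  txn=∅  M[L2]=14
step 17: P1: load  L2  ⟶  SS  (L2)  txn=∅  M[L2]=14
step 18: P0: load  L3  ⟶  MI  (L3)  txn=∅  M[L3]=0
step 19: P0: load  L4  ⟶  SS  (L4)  txn=∅  M[L4]=93
step 20: P0: load  L3  ⟶  MI  (L3)  txn=∅  M[L3]=0
step 21: P1: store L3 := 9  ⟶  IM  (L3)  txn=BusRdX+Flush  M[L3]=99
step 22: P1: store L3 := 59  ⟶  IM  (L3)  txn=∅  M[L3]=99
step 23: P1: store L1 := 91  ⟶  IM  (L1)  txn=BusRdX  M[L1]=90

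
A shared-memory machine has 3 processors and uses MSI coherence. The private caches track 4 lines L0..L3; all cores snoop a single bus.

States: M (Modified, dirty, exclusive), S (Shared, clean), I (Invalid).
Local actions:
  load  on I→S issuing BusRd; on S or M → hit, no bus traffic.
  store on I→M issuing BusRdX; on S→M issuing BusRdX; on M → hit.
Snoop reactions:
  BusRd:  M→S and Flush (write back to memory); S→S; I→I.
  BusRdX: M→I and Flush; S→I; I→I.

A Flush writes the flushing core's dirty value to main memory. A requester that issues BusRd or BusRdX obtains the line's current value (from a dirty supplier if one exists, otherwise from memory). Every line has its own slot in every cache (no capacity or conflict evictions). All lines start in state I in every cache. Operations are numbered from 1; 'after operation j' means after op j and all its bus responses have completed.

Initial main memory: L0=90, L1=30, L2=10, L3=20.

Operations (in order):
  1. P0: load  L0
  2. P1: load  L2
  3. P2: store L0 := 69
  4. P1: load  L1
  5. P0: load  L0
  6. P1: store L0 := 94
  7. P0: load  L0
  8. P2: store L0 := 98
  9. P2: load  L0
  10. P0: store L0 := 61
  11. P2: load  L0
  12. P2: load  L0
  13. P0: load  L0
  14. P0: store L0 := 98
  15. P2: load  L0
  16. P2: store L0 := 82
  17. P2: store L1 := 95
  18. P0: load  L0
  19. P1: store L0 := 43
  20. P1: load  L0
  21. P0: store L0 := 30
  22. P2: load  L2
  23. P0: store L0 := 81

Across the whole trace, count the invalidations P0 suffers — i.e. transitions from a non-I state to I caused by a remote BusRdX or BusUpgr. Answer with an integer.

invalidations = 5

1. P0: load  L0  bus=[BusRd]  L0: P0=S P1=I P2=I  mem[L0]=90
2. P1: load  L2  bus=[BusRd]  L2: P0=I P1=S P2=I  mem[L2]=10
3. P2: store L0 := 69  bus=[BusRdX]  L0: P0=I P1=I P2=M  mem[L0]=90
4. P1: load  L1  bus=[BusRd]  L1: P0=I P1=S P2=I  mem[L1]=30
5. P0: load  L0  bus=[BusRd,Flush]  L0: P0=S P1=I P2=S  mem[L0]=69
6. P1: store L0 := 94  bus=[BusRdX]  L0: P0=I P1=M P2=I  mem[L0]=69
7. P0: load  L0  bus=[BusRd,Flush]  L0: P0=S P1=S P2=I  mem[L0]=94
8. P2: store L0 := 98  bus=[BusRdX]  L0: P0=I P1=I P2=M  mem[L0]=94
9. P2: load  L0  bus=[-]  L0: P0=I P1=I P2=M  mem[L0]=94
10. P0: store L0 := 61  bus=[BusRdX,Flush]  L0: P0=M P1=I P2=I  mem[L0]=98
11. P2: load  L0  bus=[BusRd,Flush]  L0: P0=S P1=I P2=S  mem[L0]=61
12. P2: load  L0  bus=[-]  L0: P0=S P1=I P2=S  mem[L0]=61
13. P0: load  L0  bus=[-]  L0: P0=S P1=I P2=S  mem[L0]=61
14. P0: store L0 := 98  bus=[BusRdX]  L0: P0=M P1=I P2=I  mem[L0]=61
15. P2: load  L0  bus=[BusRd,Flush]  L0: P0=S P1=I P2=S  mem[L0]=98
16. P2: store L0 := 82  bus=[BusRdX]  L0: P0=I P1=I P2=M  mem[L0]=98
17. P2: store L1 := 95  bus=[BusRdX]  L1: P0=I P1=I P2=M  mem[L1]=30
18. P0: load  L0  bus=[BusRd,Flush]  L0: P0=S P1=I P2=S  mem[L0]=82
19. P1: store L0 := 43  bus=[BusRdX]  L0: P0=I P1=M P2=I  mem[L0]=82
20. P1: load  L0  bus=[-]  L0: P0=I P1=M P2=I  mem[L0]=82
21. P0: store L0 := 30  bus=[BusRdX,Flush]  L0: P0=M P1=I P2=I  mem[L0]=43
22. P2: load  L2  bus=[BusRd]  L2: P0=I P1=S P2=S  mem[L2]=10
23. P0: store L0 := 81  bus=[-]  L0: P0=M P1=I P2=I  mem[L0]=43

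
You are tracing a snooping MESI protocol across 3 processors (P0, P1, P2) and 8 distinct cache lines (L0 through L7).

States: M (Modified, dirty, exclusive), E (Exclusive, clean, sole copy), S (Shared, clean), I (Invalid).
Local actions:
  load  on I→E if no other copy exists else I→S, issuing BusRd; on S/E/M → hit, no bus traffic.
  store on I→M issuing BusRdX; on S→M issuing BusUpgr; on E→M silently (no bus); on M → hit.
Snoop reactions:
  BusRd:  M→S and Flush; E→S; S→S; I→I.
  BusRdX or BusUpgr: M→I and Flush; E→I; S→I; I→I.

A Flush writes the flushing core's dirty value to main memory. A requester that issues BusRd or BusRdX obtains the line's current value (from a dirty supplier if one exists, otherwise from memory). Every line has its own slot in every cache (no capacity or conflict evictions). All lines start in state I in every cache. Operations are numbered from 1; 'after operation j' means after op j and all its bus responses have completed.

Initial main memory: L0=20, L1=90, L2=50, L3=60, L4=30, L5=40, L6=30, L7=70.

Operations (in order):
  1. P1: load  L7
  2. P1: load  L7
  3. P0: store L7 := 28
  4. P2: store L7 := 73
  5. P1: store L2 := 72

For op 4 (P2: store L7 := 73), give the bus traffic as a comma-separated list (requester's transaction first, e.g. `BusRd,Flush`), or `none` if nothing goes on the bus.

bus = BusRdX,Flush

1. P1: load  L7  bus=[BusRd]  L7: P0=I P1=E P2=I  mem[L7]=70
2. P1: load  L7  bus=[-]  L7: P0=I P1=E P2=I  mem[L7]=70
3. P0: store L7 := 28  bus=[BusRdX]  L7: P0=M P1=I P2=I  mem[L7]=70
4. P2: store L7 := 73  bus=[BusRdX,Flush]  L7: P0=I P1=I P2=M  mem[L7]=28
5. P1: store L2 := 72  bus=[BusRdX]  L2: P0=I P1=M P2=I  mem[L2]=50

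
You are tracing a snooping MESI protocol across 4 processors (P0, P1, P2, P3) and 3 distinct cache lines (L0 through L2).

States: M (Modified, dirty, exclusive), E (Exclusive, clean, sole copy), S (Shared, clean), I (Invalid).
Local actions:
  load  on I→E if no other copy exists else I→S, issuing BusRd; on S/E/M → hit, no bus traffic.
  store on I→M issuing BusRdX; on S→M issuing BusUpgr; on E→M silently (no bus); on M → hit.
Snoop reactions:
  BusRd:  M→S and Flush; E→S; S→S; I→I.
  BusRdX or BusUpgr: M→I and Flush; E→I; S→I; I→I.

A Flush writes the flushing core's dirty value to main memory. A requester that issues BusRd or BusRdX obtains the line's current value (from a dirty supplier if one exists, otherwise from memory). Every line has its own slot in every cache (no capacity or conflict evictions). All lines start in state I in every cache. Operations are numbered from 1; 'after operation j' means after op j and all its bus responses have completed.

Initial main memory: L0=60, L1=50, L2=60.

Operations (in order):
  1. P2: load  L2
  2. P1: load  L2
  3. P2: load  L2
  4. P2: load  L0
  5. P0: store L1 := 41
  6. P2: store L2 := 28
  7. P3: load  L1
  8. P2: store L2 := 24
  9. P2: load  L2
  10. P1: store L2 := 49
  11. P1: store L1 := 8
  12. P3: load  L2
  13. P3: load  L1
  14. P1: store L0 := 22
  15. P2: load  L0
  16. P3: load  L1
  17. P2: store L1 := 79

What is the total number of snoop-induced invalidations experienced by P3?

invalidations = 2

[1] P2: load  L2 | P0:I, P1:I, P2:E(60), P3:I | bus: BusRd
[2] P1: load  L2 | P0:I, P1:S(60), P2:S(60), P3:I | bus: BusRd
[3] P2: load  L2 | P0:I, P1:S(60), P2:S(60), P3:I | bus: none
[4] P2: load  L0 | P0:I, P1:I, P2:E(60), P3:I | bus: BusRd
[5] P0: store L1 := 41 | P0:M(41), P1:I, P2:I, P3:I | bus: BusRdX
[6] P2: store L2 := 28 | P0:I, P1:I, P2:M(28), P3:I | bus: BusUpgr
[7] P3: load  L1 | P0:S(41), P1:I, P2:I, P3:S(41) | bus: BusRd,Flush
[8] P2: store L2 := 24 | P0:I, P1:I, P2:M(24), P3:I | bus: none
[9] P2: load  L2 | P0:I, P1:I, P2:M(24), P3:I | bus: none
[10] P1: store L2 := 49 | P0:I, P1:M(49), P2:I, P3:I | bus: BusRdX,Flush
[11] P1: store L1 := 8 | P0:I, P1:M(8), P2:I, P3:I | bus: BusRdX
[12] P3: load  L2 | P0:I, P1:S(49), P2:I, P3:S(49) | bus: BusRd,Flush
[13] P3: load  L1 | P0:I, P1:S(8), P2:I, P3:S(8) | bus: BusRd,Flush
[14] P1: store L0 := 22 | P0:I, P1:M(22), P2:I, P3:I | bus: BusRdX
[15] P2: load  L0 | P0:I, P1:S(22), P2:S(22), P3:I | bus: BusRd,Flush
[16] P3: load  L1 | P0:I, P1:S(8), P2:I, P3:S(8) | bus: none
[17] P2: store L1 := 79 | P0:I, P1:I, P2:M(79), P3:I | bus: BusRdX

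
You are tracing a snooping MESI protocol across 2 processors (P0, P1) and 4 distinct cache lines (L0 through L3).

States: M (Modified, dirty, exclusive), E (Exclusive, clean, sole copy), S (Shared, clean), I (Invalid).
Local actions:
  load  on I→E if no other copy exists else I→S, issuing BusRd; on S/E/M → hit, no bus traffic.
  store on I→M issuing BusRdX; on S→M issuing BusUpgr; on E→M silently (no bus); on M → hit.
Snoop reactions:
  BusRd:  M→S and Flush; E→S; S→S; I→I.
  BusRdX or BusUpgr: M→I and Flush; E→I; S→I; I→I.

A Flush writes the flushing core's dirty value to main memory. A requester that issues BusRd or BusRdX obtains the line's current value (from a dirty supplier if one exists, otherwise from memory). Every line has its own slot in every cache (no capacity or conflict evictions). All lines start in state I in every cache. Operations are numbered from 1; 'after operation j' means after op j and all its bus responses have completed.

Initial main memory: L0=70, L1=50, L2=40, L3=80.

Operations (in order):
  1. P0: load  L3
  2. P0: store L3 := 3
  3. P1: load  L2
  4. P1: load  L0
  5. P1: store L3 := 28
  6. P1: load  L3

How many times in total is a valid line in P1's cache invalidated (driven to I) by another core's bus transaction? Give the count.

  op1 P0: load  L3 → E/I on L3; bus BusRd; mem=80
  op2 P0: store L3 := 3 → M/I on L3; bus (none); mem=80
  op3 P1: load  L2 → I/E on L2; bus BusRd; mem=40
  op4 P1: load  L0 → I/E on L0; bus BusRd; mem=70
  op5 P1: store L3 := 28 → I/M on L3; bus BusRdX Flush; mem=3
  op6 P1: load  L3 → I/M on L3; bus (none); mem=3

invalidations = 0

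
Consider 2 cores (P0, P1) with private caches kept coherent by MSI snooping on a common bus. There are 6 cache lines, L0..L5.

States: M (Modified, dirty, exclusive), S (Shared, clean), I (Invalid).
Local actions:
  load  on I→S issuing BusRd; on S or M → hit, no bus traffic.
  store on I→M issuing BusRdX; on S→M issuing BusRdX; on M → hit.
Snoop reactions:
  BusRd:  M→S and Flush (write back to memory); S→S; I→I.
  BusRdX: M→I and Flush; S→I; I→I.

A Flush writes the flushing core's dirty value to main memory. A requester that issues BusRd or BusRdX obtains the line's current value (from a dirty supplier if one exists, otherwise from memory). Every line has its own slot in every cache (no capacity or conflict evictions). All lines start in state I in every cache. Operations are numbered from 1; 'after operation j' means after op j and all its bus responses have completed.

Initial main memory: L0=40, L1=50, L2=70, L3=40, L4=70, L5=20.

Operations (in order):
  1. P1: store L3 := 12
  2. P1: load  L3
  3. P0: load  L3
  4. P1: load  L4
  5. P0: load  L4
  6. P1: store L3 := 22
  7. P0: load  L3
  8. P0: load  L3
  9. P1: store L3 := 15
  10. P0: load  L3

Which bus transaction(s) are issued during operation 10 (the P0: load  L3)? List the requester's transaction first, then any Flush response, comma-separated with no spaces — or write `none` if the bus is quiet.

step 1: P1: store L3 := 12  ⟶  IM  (L3)  txn=BusRdX  M[L3]=40
step 2: P1: load  L3  ⟶  IM  (L3)  txn=∅  M[L3]=40
step 3: P0: load  L3  ⟶  SS  (L3)  txn=BusRd+Flush  M[L3]=12
step 4: P1: load  L4  ⟶  IS  (L4)  txn=BusRd  M[L4]=70
step 5: P0: load  L4  ⟶  SS  (L4)  txn=BusRd  M[L4]=70
step 6: P1: store L3 := 22  ⟶  IM  (L3)  txn=BusRdX  M[L3]=12
step 7: P0: load  L3  ⟶  SS  (L3)  txn=BusRd+Flush  M[L3]=22
step 8: P0: load  L3  ⟶  SS  (L3)  txn=∅  M[L3]=22
step 9: P1: store L3 := 15  ⟶  IM  (L3)  txn=BusRdX  M[L3]=22
step 10: P0: load  L3  ⟶  SS  (L3)  txn=BusRd+Flush  M[L3]=15

bus = BusRd,Flush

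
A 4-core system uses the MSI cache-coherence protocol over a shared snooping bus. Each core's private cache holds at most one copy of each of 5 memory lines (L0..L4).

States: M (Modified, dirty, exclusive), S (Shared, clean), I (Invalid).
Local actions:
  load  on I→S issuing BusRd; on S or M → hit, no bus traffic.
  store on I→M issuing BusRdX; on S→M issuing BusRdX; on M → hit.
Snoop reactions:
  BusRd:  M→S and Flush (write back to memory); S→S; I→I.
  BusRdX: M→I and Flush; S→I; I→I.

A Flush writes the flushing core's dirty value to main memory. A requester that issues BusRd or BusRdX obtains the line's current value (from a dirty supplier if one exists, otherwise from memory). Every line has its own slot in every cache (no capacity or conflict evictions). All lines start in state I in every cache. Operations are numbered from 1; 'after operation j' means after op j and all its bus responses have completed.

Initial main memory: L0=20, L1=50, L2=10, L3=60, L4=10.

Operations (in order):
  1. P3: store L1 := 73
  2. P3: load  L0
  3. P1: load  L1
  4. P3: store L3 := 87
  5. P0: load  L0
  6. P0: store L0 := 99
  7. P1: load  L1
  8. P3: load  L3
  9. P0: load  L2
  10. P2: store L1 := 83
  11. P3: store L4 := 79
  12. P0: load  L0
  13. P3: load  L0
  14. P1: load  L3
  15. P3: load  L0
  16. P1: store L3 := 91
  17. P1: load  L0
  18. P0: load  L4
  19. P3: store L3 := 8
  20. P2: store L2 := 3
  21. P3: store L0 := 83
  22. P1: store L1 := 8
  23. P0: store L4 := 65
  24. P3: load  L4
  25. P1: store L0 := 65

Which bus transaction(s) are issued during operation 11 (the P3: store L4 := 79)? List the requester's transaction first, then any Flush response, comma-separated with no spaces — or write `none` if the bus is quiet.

bus = BusRdX

  op1 P3: store L1 := 73 → I/I/I/M on L1; bus BusRdX; mem=50
  op2 P3: load  L0 → I/I/I/S on L0; bus BusRd; mem=20
  op3 P1: load  L1 → I/S/I/S on L1; bus BusRd Flush; mem=73
  op4 P3: store L3 := 87 → I/I/I/M on L3; bus BusRdX; mem=60
  op5 P0: load  L0 → S/I/I/S on L0; bus BusRd; mem=20
  op6 P0: store L0 := 99 → M/I/I/I on L0; bus BusRdX; mem=20
  op7 P1: load  L1 → I/S/I/S on L1; bus (none); mem=73
  op8 P3: load  L3 → I/I/I/M on L3; bus (none); mem=60
  op9 P0: load  L2 → S/I/I/I on L2; bus BusRd; mem=10
  op10 P2: store L1 := 83 → I/I/M/I on L1; bus BusRdX; mem=73
  op11 P3: store L4 := 79 → I/I/I/M on L4; bus BusRdX; mem=10
  op12 P0: load  L0 → M/I/I/I on L0; bus (none); mem=20
  op13 P3: load  L0 → S/I/I/S on L0; bus BusRd Flush; mem=99
  op14 P1: load  L3 → I/S/I/S on L3; bus BusRd Flush; mem=87
  op15 P3: load  L0 → S/I/I/S on L0; bus (none); mem=99
  op16 P1: store L3 := 91 → I/M/I/I on L3; bus BusRdX; mem=87
  op17 P1: load  L0 → S/S/I/S on L0; bus BusRd; mem=99
  op18 P0: load  L4 → S/I/I/S on L4; bus BusRd Flush; mem=79
  op19 P3: store L3 := 8 → I/I/I/M on L3; bus BusRdX Flush; mem=91
  op20 P2: store L2 := 3 → I/I/M/I on L2; bus BusRdX; mem=10
  op21 P3: store L0 := 83 → I/I/I/M on L0; bus BusRdX; mem=99
  op22 P1: store L1 := 8 → I/M/I/I on L1; bus BusRdX Flush; mem=83
  op23 P0: store L4 := 65 → M/I/I/I on L4; bus BusRdX; mem=79
  op24 P3: load  L4 → S/I/I/S on L4; bus BusRd Flush; mem=65
  op25 P1: store L0 := 65 → I/M/I/I on L0; bus BusRdX Flush; mem=83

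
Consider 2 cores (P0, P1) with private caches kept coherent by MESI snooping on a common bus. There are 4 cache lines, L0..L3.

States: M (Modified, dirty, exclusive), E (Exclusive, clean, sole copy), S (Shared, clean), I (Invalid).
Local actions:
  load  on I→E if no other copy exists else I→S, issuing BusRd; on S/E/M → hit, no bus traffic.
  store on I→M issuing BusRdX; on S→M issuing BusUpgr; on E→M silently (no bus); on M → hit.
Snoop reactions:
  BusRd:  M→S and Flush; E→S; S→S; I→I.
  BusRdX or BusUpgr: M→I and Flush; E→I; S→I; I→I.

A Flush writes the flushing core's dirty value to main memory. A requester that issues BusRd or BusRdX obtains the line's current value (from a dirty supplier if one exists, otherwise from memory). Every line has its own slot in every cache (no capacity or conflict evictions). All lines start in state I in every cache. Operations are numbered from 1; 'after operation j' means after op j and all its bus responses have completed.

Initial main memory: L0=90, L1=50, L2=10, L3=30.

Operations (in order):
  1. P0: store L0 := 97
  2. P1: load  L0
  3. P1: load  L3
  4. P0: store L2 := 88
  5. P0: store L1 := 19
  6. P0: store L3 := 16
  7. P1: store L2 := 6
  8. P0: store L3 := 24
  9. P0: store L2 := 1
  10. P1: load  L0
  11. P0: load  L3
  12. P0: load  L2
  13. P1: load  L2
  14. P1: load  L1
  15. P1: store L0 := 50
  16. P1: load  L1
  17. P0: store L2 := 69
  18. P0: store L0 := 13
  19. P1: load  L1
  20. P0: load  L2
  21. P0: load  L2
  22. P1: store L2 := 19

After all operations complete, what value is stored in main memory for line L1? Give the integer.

  op1 P0: store L0 := 97 → M/I on L0; bus BusRdX; mem=90
  op2 P1: load  L0 → S/S on L0; bus BusRd Flush; mem=97
  op3 P1: load  L3 → I/E on L3; bus BusRd; mem=30
  op4 P0: store L2 := 88 → M/I on L2; bus BusRdX; mem=10
  op5 P0: store L1 := 19 → M/I on L1; bus BusRdX; mem=50
  op6 P0: store L3 := 16 → M/I on L3; bus BusRdX; mem=30
  op7 P1: store L2 := 6 → I/M on L2; bus BusRdX Flush; mem=88
  op8 P0: store L3 := 24 → M/I on L3; bus (none); mem=30
  op9 P0: store L2 := 1 → M/I on L2; bus BusRdX Flush; mem=6
  op10 P1: load  L0 → S/S on L0; bus (none); mem=97
  op11 P0: load  L3 → M/I on L3; bus (none); mem=30
  op12 P0: load  L2 → M/I on L2; bus (none); mem=6
  op13 P1: load  L2 → S/S on L2; bus BusRd Flush; mem=1
  op14 P1: load  L1 → S/S on L1; bus BusRd Flush; mem=19
  op15 P1: store L0 := 50 → I/M on L0; bus BusUpgr; mem=97
  op16 P1: load  L1 → S/S on L1; bus (none); mem=19
  op17 P0: store L2 := 69 → M/I on L2; bus BusUpgr; mem=1
  op18 P0: store L0 := 13 → M/I on L0; bus BusRdX Flush; mem=50
  op19 P1: load  L1 → S/S on L1; bus (none); mem=19
  op20 P0: load  L2 → M/I on L2; bus (none); mem=1
  op21 P0: load  L2 → M/I on L2; bus (none); mem=1
  op22 P1: store L2 := 19 → I/M on L2; bus BusRdX Flush; mem=69

memory[L1] = 19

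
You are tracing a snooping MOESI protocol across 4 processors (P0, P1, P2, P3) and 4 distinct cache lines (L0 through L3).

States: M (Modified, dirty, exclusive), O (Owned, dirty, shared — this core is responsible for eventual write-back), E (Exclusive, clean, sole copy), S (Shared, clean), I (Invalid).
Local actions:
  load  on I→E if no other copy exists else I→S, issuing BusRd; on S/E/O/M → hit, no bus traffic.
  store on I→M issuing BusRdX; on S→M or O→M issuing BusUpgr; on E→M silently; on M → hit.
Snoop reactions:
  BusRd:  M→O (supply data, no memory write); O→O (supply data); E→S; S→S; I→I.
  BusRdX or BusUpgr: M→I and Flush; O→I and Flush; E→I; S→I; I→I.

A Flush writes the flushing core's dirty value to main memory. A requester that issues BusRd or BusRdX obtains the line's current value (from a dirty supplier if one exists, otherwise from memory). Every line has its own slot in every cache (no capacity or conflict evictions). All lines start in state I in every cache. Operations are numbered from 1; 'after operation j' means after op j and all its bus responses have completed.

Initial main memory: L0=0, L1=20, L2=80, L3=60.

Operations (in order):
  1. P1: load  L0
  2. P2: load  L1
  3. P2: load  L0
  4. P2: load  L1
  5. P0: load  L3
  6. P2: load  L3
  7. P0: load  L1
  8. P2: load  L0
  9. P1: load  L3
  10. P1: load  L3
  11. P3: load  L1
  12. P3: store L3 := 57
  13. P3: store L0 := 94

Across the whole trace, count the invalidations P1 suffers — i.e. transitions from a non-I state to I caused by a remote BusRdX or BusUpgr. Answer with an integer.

  op1 P1: load  L0 → I/E/I/I on L0; bus BusRd; mem=0
  op2 P2: load  L1 → I/I/E/I on L1; bus BusRd; mem=20
  op3 P2: load  L0 → I/S/S/I on L0; bus BusRd; mem=0
  op4 P2: load  L1 → I/I/E/I on L1; bus (none); mem=20
  op5 P0: load  L3 → E/I/I/I on L3; bus BusRd; mem=60
  op6 P2: load  L3 → S/I/S/I on L3; bus BusRd; mem=60
  op7 P0: load  L1 → S/I/S/I on L1; bus BusRd; mem=20
  op8 P2: load  L0 → I/S/S/I on L0; bus (none); mem=0
  op9 P1: load  L3 → S/S/S/I on L3; bus BusRd; mem=60
  op10 P1: load  L3 → S/S/S/I on L3; bus (none); mem=60
  op11 P3: load  L1 → S/I/S/S on L1; bus BusRd; mem=20
  op12 P3: store L3 := 57 → I/I/I/M on L3; bus BusRdX; mem=60
  op13 P3: store L0 := 94 → I/I/I/M on L0; bus BusRdX; mem=0

invalidations = 2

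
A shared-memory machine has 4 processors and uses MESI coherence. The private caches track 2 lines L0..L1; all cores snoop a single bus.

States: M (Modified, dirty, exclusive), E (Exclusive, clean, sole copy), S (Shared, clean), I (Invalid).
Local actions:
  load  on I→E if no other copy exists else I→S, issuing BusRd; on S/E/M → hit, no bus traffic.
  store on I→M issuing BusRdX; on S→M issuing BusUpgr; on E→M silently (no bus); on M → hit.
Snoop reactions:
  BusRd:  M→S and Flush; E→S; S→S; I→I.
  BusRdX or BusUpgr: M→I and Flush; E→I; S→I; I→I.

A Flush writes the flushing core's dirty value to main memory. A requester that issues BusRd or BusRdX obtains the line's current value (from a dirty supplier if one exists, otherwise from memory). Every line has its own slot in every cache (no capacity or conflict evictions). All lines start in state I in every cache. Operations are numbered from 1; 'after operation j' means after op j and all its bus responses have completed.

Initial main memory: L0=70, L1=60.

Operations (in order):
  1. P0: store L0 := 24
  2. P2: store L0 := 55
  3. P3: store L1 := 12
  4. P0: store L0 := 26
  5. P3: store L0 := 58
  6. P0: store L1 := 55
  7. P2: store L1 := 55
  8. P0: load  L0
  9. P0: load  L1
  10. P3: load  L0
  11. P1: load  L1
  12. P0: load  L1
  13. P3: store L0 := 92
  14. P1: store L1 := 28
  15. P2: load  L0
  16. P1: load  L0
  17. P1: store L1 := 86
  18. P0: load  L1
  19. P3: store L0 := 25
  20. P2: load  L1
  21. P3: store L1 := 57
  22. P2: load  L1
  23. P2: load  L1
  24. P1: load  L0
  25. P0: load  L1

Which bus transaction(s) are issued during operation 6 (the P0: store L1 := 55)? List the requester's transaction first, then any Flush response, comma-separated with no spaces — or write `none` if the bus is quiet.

[1] P0: store L0 := 24 | P0:M(24), P1:I, P2:I, P3:I | bus: BusRdX
[2] P2: store L0 := 55 | P0:I, P1:I, P2:M(55), P3:I | bus: BusRdX,Flush
[3] P3: store L1 := 12 | P0:I, P1:I, P2:I, P3:M(12) | bus: BusRdX
[4] P0: store L0 := 26 | P0:M(26), P1:I, P2:I, P3:I | bus: BusRdX,Flush
[5] P3: store L0 := 58 | P0:I, P1:I, P2:I, P3:M(58) | bus: BusRdX,Flush
[6] P0: store L1 := 55 | P0:M(55), P1:I, P2:I, P3:I | bus: BusRdX,Flush
[7] P2: store L1 := 55 | P0:I, P1:I, P2:M(55), P3:I | bus: BusRdX,Flush
[8] P0: load  L0 | P0:S(58), P1:I, P2:I, P3:S(58) | bus: BusRd,Flush
[9] P0: load  L1 | P0:S(55), P1:I, P2:S(55), P3:I | bus: BusRd,Flush
[10] P3: load  L0 | P0:S(58), P1:I, P2:I, P3:S(58) | bus: none
[11] P1: load  L1 | P0:S(55), P1:S(55), P2:S(55), P3:I | bus: BusRd
[12] P0: load  L1 | P0:S(55), P1:S(55), P2:S(55), P3:I | bus: none
[13] P3: store L0 := 92 | P0:I, P1:I, P2:I, P3:M(92) | bus: BusUpgr
[14] P1: store L1 := 28 | P0:I, P1:M(28), P2:I, P3:I | bus: BusUpgr
[15] P2: load  L0 | P0:I, P1:I, P2:S(92), P3:S(92) | bus: BusRd,Flush
[16] P1: load  L0 | P0:I, P1:S(92), P2:S(92), P3:S(92) | bus: BusRd
[17] P1: store L1 := 86 | P0:I, P1:M(86), P2:I, P3:I | bus: none
[18] P0: load  L1 | P0:S(86), P1:S(86), P2:I, P3:I | bus: BusRd,Flush
[19] P3: store L0 := 25 | P0:I, P1:I, P2:I, P3:M(25) | bus: BusUpgr
[20] P2: load  L1 | P0:S(86), P1:S(86), P2:S(86), P3:I | bus: BusRd
[21] P3: store L1 := 57 | P0:I, P1:I, P2:I, P3:M(57) | bus: BusRdX
[22] P2: load  L1 | P0:I, P1:I, P2:S(57), P3:S(57) | bus: BusRd,Flush
[23] P2: load  L1 | P0:I, P1:I, P2:S(57), P3:S(57) | bus: none
[24] P1: load  L0 | P0:I, P1:S(25), P2:I, P3:S(25) | bus: BusRd,Flush
[25] P0: load  L1 | P0:S(57), P1:I, P2:S(57), P3:S(57) | bus: BusRd

bus = BusRdX,Flush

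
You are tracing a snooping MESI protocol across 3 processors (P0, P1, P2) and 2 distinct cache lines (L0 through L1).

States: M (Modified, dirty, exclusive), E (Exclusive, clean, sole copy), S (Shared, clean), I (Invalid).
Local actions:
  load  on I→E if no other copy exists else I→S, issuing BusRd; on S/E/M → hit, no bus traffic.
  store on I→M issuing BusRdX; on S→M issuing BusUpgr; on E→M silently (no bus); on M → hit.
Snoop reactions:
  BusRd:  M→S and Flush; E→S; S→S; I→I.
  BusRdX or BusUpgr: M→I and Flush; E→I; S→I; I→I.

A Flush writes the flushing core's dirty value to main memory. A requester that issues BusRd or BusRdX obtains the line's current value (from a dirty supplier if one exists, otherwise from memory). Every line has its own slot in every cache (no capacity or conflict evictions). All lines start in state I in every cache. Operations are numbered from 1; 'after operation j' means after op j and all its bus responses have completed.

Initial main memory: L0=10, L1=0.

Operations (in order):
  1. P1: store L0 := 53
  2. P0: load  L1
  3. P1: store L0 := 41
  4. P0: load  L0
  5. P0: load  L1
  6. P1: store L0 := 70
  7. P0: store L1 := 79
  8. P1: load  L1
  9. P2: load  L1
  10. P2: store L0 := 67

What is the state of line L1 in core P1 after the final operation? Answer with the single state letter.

state = S

[1] P1: store L0 := 53 | P0:I, P1:M(53), P2:I | bus: BusRdX
[2] P0: load  L1 | P0:E(0), P1:I, P2:I | bus: BusRd
[3] P1: store L0 := 41 | P0:I, P1:M(41), P2:I | bus: none
[4] P0: load  L0 | P0:S(41), P1:S(41), P2:I | bus: BusRd,Flush
[5] P0: load  L1 | P0:E(0), P1:I, P2:I | bus: none
[6] P1: store L0 := 70 | P0:I, P1:M(70), P2:I | bus: BusUpgr
[7] P0: store L1 := 79 | P0:M(79), P1:I, P2:I | bus: none
[8] P1: load  L1 | P0:S(79), P1:S(79), P2:I | bus: BusRd,Flush
[9] P2: load  L1 | P0:S(79), P1:S(79), P2:S(79) | bus: BusRd
[10] P2: store L0 := 67 | P0:I, P1:I, P2:M(67) | bus: BusRdX,Flush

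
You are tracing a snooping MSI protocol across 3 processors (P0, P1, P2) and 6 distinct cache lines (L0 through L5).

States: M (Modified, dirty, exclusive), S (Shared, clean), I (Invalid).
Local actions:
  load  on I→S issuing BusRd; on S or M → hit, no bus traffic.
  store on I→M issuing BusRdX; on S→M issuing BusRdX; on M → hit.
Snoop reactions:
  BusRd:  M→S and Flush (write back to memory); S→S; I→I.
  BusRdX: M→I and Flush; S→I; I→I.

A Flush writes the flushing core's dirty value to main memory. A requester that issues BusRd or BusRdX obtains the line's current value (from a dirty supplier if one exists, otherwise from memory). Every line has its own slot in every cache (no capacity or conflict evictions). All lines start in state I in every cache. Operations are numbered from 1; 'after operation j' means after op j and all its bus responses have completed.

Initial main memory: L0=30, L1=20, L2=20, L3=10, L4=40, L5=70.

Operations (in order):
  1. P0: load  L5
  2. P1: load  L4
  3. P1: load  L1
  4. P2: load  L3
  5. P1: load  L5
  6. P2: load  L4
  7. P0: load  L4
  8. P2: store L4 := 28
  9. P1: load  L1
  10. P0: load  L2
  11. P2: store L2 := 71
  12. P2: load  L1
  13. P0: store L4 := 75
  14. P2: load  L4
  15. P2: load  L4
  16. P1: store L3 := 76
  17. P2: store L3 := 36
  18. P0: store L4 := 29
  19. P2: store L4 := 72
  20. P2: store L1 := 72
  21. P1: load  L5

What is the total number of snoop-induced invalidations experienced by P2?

invalidations = 3

[1] P0: load  L5 | P0:S(70), P1:I, P2:I | bus: BusRd
[2] P1: load  L4 | P0:I, P1:S(40), P2:I | bus: BusRd
[3] P1: load  L1 | P0:I, P1:S(20), P2:I | bus: BusRd
[4] P2: load  L3 | P0:I, P1:I, P2:S(10) | bus: BusRd
[5] P1: load  L5 | P0:S(70), P1:S(70), P2:I | bus: BusRd
[6] P2: load  L4 | P0:I, P1:S(40), P2:S(40) | bus: BusRd
[7] P0: load  L4 | P0:S(40), P1:S(40), P2:S(40) | bus: BusRd
[8] P2: store L4 := 28 | P0:I, P1:I, P2:M(28) | bus: BusRdX
[9] P1: load  L1 | P0:I, P1:S(20), P2:I | bus: none
[10] P0: load  L2 | P0:S(20), P1:I, P2:I | bus: BusRd
[11] P2: store L2 := 71 | P0:I, P1:I, P2:M(71) | bus: BusRdX
[12] P2: load  L1 | P0:I, P1:S(20), P2:S(20) | bus: BusRd
[13] P0: store L4 := 75 | P0:M(75), P1:I, P2:I | bus: BusRdX,Flush
[14] P2: load  L4 | P0:S(75), P1:I, P2:S(75) | bus: BusRd,Flush
[15] P2: load  L4 | P0:S(75), P1:I, P2:S(75) | bus: none
[16] P1: store L3 := 76 | P0:I, P1:M(76), P2:I | bus: BusRdX
[17] P2: store L3 := 36 | P0:I, P1:I, P2:M(36) | bus: BusRdX,Flush
[18] P0: store L4 := 29 | P0:M(29), P1:I, P2:I | bus: BusRdX
[19] P2: store L4 := 72 | P0:I, P1:I, P2:M(72) | bus: BusRdX,Flush
[20] P2: store L1 := 72 | P0:I, P1:I, P2:M(72) | bus: BusRdX
[21] P1: load  L5 | P0:S(70), P1:S(70), P2:I | bus: none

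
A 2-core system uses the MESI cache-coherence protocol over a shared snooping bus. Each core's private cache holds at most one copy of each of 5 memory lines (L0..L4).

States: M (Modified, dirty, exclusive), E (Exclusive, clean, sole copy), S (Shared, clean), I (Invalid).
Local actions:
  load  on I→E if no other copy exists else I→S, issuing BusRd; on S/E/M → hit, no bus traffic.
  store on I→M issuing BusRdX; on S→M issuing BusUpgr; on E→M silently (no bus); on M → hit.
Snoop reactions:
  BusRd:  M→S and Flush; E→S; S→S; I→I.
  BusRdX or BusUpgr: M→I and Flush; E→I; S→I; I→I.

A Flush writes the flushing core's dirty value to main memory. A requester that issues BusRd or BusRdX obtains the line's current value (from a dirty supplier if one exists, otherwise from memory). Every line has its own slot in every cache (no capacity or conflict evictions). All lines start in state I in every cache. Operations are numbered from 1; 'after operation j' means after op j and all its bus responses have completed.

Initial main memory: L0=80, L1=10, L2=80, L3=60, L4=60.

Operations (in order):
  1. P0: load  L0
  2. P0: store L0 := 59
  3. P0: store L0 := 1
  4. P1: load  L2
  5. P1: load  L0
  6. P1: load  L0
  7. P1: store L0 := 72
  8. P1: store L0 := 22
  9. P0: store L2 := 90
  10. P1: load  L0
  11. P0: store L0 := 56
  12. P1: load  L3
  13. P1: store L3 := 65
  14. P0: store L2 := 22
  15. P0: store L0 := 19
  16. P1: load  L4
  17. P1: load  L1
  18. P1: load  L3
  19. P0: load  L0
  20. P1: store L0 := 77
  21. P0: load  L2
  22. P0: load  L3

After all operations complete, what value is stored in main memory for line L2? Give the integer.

  op1 P0: load  L0 → E/I on L0; bus BusRd; mem=80
  op2 P0: store L0 := 59 → M/I on L0; bus (none); mem=80
  op3 P0: store L0 := 1 → M/I on L0; bus (none); mem=80
  op4 P1: load  L2 → I/E on L2; bus BusRd; mem=80
  op5 P1: load  L0 → S/S on L0; bus BusRd Flush; mem=1
  op6 P1: load  L0 → S/S on L0; bus (none); mem=1
  op7 P1: store L0 := 72 → I/M on L0; bus BusUpgr; mem=1
  op8 P1: store L0 := 22 → I/M on L0; bus (none); mem=1
  op9 P0: store L2 := 90 → M/I on L2; bus BusRdX; mem=80
  op10 P1: load  L0 → I/M on L0; bus (none); mem=1
  op11 P0: store L0 := 56 → M/I on L0; bus BusRdX Flush; mem=22
  op12 P1: load  L3 → I/E on L3; bus BusRd; mem=60
  op13 P1: store L3 := 65 → I/M on L3; bus (none); mem=60
  op14 P0: store L2 := 22 → M/I on L2; bus (none); mem=80
  op15 P0: store L0 := 19 → M/I on L0; bus (none); mem=22
  op16 P1: load  L4 → I/E on L4; bus BusRd; mem=60
  op17 P1: load  L1 → I/E on L1; bus BusRd; mem=10
  op18 P1: load  L3 → I/M on L3; bus (none); mem=60
  op19 P0: load  L0 → M/I on L0; bus (none); mem=22
  op20 P1: store L0 := 77 → I/M on L0; bus BusRdX Flush; mem=19
  op21 P0: load  L2 → M/I on L2; bus (none); mem=80
  op22 P0: load  L3 → S/S on L3; bus BusRd Flush; mem=65

memory[L2] = 80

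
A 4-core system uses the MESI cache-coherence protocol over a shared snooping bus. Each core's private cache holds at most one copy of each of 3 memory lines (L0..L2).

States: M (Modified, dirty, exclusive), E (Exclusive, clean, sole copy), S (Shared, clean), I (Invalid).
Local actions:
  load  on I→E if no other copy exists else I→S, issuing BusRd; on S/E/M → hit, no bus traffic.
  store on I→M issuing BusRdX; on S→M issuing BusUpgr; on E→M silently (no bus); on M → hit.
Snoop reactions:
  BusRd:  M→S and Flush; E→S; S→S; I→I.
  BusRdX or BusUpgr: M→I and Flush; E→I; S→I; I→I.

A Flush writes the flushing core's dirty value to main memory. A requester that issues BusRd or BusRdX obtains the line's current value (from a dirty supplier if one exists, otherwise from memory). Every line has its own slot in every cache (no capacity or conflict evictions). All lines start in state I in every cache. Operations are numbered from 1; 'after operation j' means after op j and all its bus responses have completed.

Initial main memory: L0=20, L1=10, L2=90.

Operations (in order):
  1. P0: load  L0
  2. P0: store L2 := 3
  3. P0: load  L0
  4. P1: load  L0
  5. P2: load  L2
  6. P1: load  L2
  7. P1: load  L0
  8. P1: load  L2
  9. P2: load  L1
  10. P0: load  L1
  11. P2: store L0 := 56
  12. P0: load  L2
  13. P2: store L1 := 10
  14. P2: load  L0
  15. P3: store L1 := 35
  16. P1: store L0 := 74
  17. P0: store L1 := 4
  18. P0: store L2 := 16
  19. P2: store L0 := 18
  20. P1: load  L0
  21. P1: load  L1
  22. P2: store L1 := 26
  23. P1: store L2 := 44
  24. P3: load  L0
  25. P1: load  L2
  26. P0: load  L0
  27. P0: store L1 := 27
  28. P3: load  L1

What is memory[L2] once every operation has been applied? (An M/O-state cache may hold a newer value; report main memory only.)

memory[L2] = 16

[1] P0: load  L0 | P0:E(20), P1:I, P2:I, P3:I | bus: BusRd
[2] P0: store L2 := 3 | P0:M(3), P1:I, P2:I, P3:I | bus: BusRdX
[3] P0: load  L0 | P0:E(20), P1:I, P2:I, P3:I | bus: none
[4] P1: load  L0 | P0:S(20), P1:S(20), P2:I, P3:I | bus: BusRd
[5] P2: load  L2 | P0:S(3), P1:I, P2:S(3), P3:I | bus: BusRd,Flush
[6] P1: load  L2 | P0:S(3), P1:S(3), P2:S(3), P3:I | bus: BusRd
[7] P1: load  L0 | P0:S(20), P1:S(20), P2:I, P3:I | bus: none
[8] P1: load  L2 | P0:S(3), P1:S(3), P2:S(3), P3:I | bus: none
[9] P2: load  L1 | P0:I, P1:I, P2:E(10), P3:I | bus: BusRd
[10] P0: load  L1 | P0:S(10), P1:I, P2:S(10), P3:I | bus: BusRd
[11] P2: store L0 := 56 | P0:I, P1:I, P2:M(56), P3:I | bus: BusRdX
[12] P0: load  L2 | P0:S(3), P1:S(3), P2:S(3), P3:I | bus: none
[13] P2: store L1 := 10 | P0:I, P1:I, P2:M(10), P3:I | bus: BusUpgr
[14] P2: load  L0 | P0:I, P1:I, P2:M(56), P3:I | bus: none
[15] P3: store L1 := 35 | P0:I, P1:I, P2:I, P3:M(35) | bus: BusRdX,Flush
[16] P1: store L0 := 74 | P0:I, P1:M(74), P2:I, P3:I | bus: BusRdX,Flush
[17] P0: store L1 := 4 | P0:M(4), P1:I, P2:I, P3:I | bus: BusRdX,Flush
[18] P0: store L2 := 16 | P0:M(16), P1:I, P2:I, P3:I | bus: BusUpgr
[19] P2: store L0 := 18 | P0:I, P1:I, P2:M(18), P3:I | bus: BusRdX,Flush
[20] P1: load  L0 | P0:I, P1:S(18), P2:S(18), P3:I | bus: BusRd,Flush
[21] P1: load  L1 | P0:S(4), P1:S(4), P2:I, P3:I | bus: BusRd,Flush
[22] P2: store L1 := 26 | P0:I, P1:I, P2:M(26), P3:I | bus: BusRdX
[23] P1: store L2 := 44 | P0:I, P1:M(44), P2:I, P3:I | bus: BusRdX,Flush
[24] P3: load  L0 | P0:I, P1:S(18), P2:S(18), P3:S(18) | bus: BusRd
[25] P1: load  L2 | P0:I, P1:M(44), P2:I, P3:I | bus: none
[26] P0: load  L0 | P0:S(18), P1:S(18), P2:S(18), P3:S(18) | bus: BusRd
[27] P0: store L1 := 27 | P0:M(27), P1:I, P2:I, P3:I | bus: BusRdX,Flush
[28] P3: load  L1 | P0:S(27), P1:I, P2:I, P3:S(27) | bus: BusRd,Flush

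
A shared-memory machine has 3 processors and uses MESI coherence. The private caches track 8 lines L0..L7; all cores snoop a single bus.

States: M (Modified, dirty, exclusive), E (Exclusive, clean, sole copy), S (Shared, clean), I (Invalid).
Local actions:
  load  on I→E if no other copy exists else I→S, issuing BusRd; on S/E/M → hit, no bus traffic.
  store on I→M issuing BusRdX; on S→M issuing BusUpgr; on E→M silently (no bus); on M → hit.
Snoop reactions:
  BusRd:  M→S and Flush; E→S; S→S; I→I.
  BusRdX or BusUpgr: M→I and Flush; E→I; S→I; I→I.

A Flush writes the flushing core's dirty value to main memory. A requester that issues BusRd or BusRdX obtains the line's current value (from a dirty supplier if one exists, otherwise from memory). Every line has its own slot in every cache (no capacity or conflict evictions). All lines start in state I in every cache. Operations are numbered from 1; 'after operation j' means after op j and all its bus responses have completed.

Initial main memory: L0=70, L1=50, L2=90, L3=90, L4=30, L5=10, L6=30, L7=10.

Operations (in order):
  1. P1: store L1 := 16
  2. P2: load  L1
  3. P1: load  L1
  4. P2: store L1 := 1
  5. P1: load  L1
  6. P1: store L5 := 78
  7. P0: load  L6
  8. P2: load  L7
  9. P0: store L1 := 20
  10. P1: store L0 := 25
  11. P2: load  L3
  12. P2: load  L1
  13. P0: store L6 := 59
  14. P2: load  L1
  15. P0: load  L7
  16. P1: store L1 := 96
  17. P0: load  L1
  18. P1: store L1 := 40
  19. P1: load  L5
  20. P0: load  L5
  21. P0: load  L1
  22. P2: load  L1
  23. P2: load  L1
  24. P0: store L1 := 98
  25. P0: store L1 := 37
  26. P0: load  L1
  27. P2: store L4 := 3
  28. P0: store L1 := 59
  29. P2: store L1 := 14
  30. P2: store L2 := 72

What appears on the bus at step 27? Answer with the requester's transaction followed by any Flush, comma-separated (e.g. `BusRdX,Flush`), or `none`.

step 1: P1: store L1 := 16  ⟶  IMI  (L1)  txn=BusRdX  M[L1]=50
step 2: P2: load  L1  ⟶  ISS  (L1)  txn=BusRd+Flush  M[L1]=16
step 3: P1: load  L1  ⟶  ISS  (L1)  txn=∅  M[L1]=16
step 4: P2: store L1 := 1  ⟶  IIM  (L1)  txn=BusUpgr  M[L1]=16
step 5: P1: load  L1  ⟶  ISS  (L1)  txn=BusRd+Flush  M[L1]=1
step 6: P1: store L5 := 78  ⟶  IMI  (L5)  txn=BusRdX  M[L5]=10
step 7: P0: load  L6  ⟶  EII  (L6)  txn=BusRd  M[L6]=30
step 8: P2: load  L7  ⟶  IIE  (L7)  txn=BusRd  M[L7]=10
step 9: P0: store L1 := 20  ⟶  MII  (L1)  txn=BusRdX  M[L1]=1
step 10: P1: store L0 := 25  ⟶  IMI  (L0)  txn=BusRdX  M[L0]=70
step 11: P2: load  L3  ⟶  IIE  (L3)  txn=BusRd  M[L3]=90
step 12: P2: load  L1  ⟶  SIS  (L1)  txn=BusRd+Flush  M[L1]=20
step 13: P0: store L6 := 59  ⟶  MII  (L6)  txn=∅  M[L6]=30
step 14: P2: load  L1  ⟶  SIS  (L1)  txn=∅  M[L1]=20
step 15: P0: load  L7  ⟶  SIS  (L7)  txn=BusRd  M[L7]=10
step 16: P1: store L1 := 96  ⟶  IMI  (L1)  txn=BusRdX  M[L1]=20
step 17: P0: load  L1  ⟶  SSI  (L1)  txn=BusRd+Flush  M[L1]=96
step 18: P1: store L1 := 40  ⟶  IMI  (L1)  txn=BusUpgr  M[L1]=96
step 19: P1: load  L5  ⟶  IMI  (L5)  txn=∅  M[L5]=10
step 20: P0: load  L5  ⟶  SSI  (L5)  txn=BusRd+Flush  M[L5]=78
step 21: P0: load  L1  ⟶  SSI  (L1)  txn=BusRd+Flush  M[L1]=40
step 22: P2: load  L1  ⟶  SSS  (L1)  txn=BusRd  M[L1]=40
step 23: P2: load  L1  ⟶  SSS  (L1)  txn=∅  M[L1]=40
step 24: P0: store L1 := 98  ⟶  MII  (L1)  txn=BusUpgr  M[L1]=40
step 25: P0: store L1 := 37  ⟶  MII  (L1)  txn=∅  M[L1]=40
step 26: P0: load  L1  ⟶  MII  (L1)  txn=∅  M[L1]=40
step 27: P2: store L4 := 3  ⟶  IIM  (L4)  txn=BusRdX  M[L4]=30
step 28: P0: store L1 := 59  ⟶  MII  (L1)  txn=∅  M[L1]=40
step 29: P2: store L1 := 14  ⟶  IIM  (L1)  txn=BusRdX+Flush  M[L1]=59
step 30: P2: store L2 := 72  ⟶  IIM  (L2)  txn=BusRdX  M[L2]=90

bus = BusRdX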